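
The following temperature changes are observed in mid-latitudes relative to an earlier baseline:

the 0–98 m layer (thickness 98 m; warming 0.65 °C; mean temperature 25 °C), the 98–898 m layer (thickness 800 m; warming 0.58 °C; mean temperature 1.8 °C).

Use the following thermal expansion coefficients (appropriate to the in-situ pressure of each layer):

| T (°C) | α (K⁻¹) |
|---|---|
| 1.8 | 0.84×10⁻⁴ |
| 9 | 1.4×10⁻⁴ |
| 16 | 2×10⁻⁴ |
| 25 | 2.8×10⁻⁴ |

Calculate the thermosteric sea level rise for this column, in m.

Layer 1 at 25 °C → α = 2.8×10⁻⁴ K⁻¹
Layer 2 at 1.8 °C → α = 0.84×10⁻⁴ K⁻¹
98 × 0.65 × 2.8×10⁻⁴ = 0.017836 m
0.84×10⁻⁴ × 0.58 × 800 = 0.038976 m
Δh = 0.017836 + 0.038976 = 0.056812 m

0.057 m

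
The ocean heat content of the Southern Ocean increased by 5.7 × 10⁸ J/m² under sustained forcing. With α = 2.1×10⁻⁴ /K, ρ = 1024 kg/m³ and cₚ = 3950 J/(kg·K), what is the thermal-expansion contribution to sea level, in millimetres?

29.6 mm of thermosteric rise

Δh = αQ/(ρcₚ) = 2.1×10⁻⁴ × 5.7×10⁸ / (1024 × 3950) ≈ 0.029594 m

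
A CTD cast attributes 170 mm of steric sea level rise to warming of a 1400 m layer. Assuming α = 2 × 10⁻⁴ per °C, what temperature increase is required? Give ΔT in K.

ΔT = Δh/(αH) = 0.17 / (2×10⁻⁴ × 1400) ≈ 0.6071 K

0.61 K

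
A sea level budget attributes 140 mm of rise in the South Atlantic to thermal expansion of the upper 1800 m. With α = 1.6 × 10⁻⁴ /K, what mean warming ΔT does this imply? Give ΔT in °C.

about 0.486 °C

ΔT = Δh/(αH) = 0.14 / (1.6×10⁻⁴ × 1800) ≈ 0.4861 °C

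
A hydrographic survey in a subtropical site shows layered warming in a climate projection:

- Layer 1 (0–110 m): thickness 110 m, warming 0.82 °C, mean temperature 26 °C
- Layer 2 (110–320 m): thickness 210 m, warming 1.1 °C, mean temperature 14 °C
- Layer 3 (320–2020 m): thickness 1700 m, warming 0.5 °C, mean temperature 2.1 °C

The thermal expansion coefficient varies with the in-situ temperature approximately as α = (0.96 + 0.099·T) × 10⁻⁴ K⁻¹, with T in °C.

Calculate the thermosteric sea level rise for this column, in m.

Layer 1: α = (0.96 + 0.099×26)×10⁻⁴ = 3.534×10⁻⁴ K⁻¹
Layer 2: α = (0.96 + 0.099×14)×10⁻⁴ = 2.346×10⁻⁴ K⁻¹
Layer 3: α = (0.96 + 0.099×2.1)×10⁻⁴ = 1.1679×10⁻⁴ K⁻¹
0–110 m: 3.534×10⁻⁴ × 0.82 × 110 = 0.03187668 m
110–320 m: 2.346×10⁻⁴ × 210 × 1.1 = 0.0541926 m
1700 × 1.1679×10⁻⁴ × 0.5 = 0.0992715 m
Δh = 0.03187668 + 0.0541926 + 0.0992715 = 0.18534078 m ≈ 0.19 m

Δh ≈ 0.19 m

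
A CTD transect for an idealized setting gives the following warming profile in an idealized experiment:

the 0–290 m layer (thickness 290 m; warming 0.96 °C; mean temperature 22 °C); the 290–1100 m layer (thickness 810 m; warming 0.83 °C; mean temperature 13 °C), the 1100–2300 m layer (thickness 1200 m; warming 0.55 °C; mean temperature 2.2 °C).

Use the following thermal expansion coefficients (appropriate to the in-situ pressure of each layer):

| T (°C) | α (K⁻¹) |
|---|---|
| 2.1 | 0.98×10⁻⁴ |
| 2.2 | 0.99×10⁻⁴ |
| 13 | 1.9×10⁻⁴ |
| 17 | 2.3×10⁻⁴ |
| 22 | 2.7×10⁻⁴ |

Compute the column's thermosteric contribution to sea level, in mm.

270 mm of thermosteric rise

Layer 1 at 22 °C → α = 2.7×10⁻⁴ K⁻¹
Layer 2 at 13 °C → α = 1.9×10⁻⁴ K⁻¹
Layer 3 at 2.2 °C → α = 0.99×10⁻⁴ K⁻¹
Layer 1: 0.96 × 2.7×10⁻⁴ × 290 = 0.075168 m
290–1100 m: 0.83 × 810 × 1.9×10⁻⁴ = 0.127737 m
0.99×10⁻⁴ × 1200 × 0.55 = 0.06534 m
Δh = 0.075168 + 0.127737 + 0.06534 = 0.268245 m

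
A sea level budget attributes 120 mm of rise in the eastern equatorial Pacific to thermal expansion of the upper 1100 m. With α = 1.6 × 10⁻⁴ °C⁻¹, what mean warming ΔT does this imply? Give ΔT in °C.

ΔT ≈ 0.682 °C

ΔT = Δh/(αH) = 0.12 / (1.6×10⁻⁴ × 1100) ≈ 0.6818 °C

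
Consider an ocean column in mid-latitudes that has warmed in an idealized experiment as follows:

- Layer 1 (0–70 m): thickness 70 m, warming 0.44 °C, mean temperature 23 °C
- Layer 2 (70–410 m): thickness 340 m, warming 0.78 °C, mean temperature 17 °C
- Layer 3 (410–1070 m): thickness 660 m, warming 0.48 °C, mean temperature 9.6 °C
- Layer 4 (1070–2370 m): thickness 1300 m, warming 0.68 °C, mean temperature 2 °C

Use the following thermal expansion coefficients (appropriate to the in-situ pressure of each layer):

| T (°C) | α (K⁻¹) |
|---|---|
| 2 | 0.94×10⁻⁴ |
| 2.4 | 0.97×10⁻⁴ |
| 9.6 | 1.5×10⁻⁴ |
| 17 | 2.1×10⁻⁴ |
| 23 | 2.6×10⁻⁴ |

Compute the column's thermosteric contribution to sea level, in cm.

about 19.4 cm

Layer 1 at 23 °C → α = 2.6×10⁻⁴ K⁻¹
Layer 2 at 17 °C → α = 2.1×10⁻⁴ K⁻¹
Layer 3 at 9.6 °C → α = 1.5×10⁻⁴ K⁻¹
Layer 4 at 2 °C → α = 0.94×10⁻⁴ K⁻¹
0–70 m: 2.6×10⁻⁴ × 0.44 × 70 = 0.008008 m
Layer 2: 2.1×10⁻⁴ × 340 × 0.78 = 0.055692 m
410–1070 m: 1.5×10⁻⁴ × 0.48 × 660 = 0.04752 m
1070–2370 m: 1300 × 0.68 × 0.94×10⁻⁴ = 0.083096 m
Δh = 0.008008 + 0.055692 + 0.04752 + 0.083096 = 0.194316 m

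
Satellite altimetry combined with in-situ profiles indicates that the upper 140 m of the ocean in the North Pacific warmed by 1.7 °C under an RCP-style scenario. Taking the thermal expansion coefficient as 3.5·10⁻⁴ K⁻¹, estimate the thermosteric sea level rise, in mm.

Δh = αΔT·H = 3.5×10⁻⁴ × 1.7 × 140 = 0.08330 m

about 83.3 mm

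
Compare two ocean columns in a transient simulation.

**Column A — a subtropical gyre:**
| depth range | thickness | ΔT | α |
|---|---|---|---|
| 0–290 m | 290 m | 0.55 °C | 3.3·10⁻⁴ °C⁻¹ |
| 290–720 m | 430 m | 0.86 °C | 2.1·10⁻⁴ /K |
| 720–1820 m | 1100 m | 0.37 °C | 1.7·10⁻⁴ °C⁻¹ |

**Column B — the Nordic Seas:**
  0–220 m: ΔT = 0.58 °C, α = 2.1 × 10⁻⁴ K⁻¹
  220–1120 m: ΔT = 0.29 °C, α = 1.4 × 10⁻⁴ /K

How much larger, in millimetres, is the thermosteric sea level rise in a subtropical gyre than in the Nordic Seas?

A 3.3×10⁻⁴ × 0.55 × 290 = 0.052635 m
A 290–720 m: 430 × 2.1×10⁻⁴ × 0.86 = 0.077658 m
A 720–1820 m: 1100 × 0.37 × 1.7×10⁻⁴ = 0.06919 m
A total: 0.199483 m
B 0–220 m: 220 × 2.1×10⁻⁴ × 0.58 = 0.026796 m
B Layer 2: 0.29 × 1.4×10⁻⁴ × 900 = 0.03654 m
B total: 0.063336 m
Difference: 0.199483 − 0.063336 = 0.136147 m

140 mm larger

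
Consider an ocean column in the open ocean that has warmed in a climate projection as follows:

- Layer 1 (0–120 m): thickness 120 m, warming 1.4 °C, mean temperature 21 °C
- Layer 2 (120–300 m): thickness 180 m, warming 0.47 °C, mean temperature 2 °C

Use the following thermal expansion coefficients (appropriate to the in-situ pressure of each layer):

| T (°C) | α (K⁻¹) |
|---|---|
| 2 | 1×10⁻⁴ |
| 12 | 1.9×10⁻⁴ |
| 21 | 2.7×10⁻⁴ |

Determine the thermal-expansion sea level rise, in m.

0.0538 m of thermosteric rise

Layer 1 at 21 °C → α = 2.7×10⁻⁴ K⁻¹
Layer 2 at 2 °C → α = 1×10⁻⁴ K⁻¹
0–120 m: 1.4 × 120 × 2.7×10⁻⁴ = 0.04536 m
Layer 2: 0.47 × 1×10⁻⁴ × 180 = 0.00846 m
Δh = 0.04536 + 0.00846 = 0.05382 m ≈ 0.0538 m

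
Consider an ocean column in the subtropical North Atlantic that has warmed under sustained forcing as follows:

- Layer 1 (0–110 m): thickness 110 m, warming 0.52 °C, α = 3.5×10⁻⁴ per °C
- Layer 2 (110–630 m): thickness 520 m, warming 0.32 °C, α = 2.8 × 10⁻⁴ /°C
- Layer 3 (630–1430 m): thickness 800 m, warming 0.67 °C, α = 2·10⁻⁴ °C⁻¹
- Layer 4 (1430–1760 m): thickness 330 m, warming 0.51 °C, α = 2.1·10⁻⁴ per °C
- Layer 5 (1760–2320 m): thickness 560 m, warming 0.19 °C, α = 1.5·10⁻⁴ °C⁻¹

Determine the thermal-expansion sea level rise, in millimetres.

Layer 1: 110 × 3.5×10⁻⁴ × 0.52 = 0.02002 m
Layer 2: 0.32 × 2.8×10⁻⁴ × 520 = 0.046592 m
2×10⁻⁴ × 800 × 0.67 = 0.10720 m
1430–1760 m: 0.51 × 2.1×10⁻⁴ × 330 = 0.035343 m
Layer 5: 1.5×10⁻⁴ × 560 × 0.19 = 0.01596 m
Δh = 0.02002 + 0.046592 + 0.10720 + 0.035343 + 0.01596 = 0.225115 m ≈ 225 mm

225 mm of thermosteric rise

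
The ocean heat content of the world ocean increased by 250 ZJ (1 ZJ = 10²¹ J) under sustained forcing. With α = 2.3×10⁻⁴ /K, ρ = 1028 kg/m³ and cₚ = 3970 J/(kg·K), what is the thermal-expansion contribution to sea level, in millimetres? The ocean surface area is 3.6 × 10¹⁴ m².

Per unit area: Q = 250×10²¹ / (3.6×10¹⁴) ≈ 6.944×10⁸ J/m²
Δh = αQ/(ρcₚ) = 2.3×10⁻⁴ × 6.944×10⁸ / (1028 × 3970) ≈ 0.039134 m

Δh ≈ 39 mm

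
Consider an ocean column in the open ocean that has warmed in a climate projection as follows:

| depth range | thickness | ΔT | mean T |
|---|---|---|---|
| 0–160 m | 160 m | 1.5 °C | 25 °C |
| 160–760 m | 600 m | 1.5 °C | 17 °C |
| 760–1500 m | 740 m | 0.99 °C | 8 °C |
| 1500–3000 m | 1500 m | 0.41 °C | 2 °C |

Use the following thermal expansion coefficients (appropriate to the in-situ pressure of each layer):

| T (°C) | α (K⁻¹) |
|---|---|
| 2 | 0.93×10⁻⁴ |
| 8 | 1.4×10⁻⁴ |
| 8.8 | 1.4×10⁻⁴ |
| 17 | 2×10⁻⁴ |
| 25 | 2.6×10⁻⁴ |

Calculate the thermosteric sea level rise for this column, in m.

0.40 m of thermosteric rise

Layer 1 at 25 °C → α = 2.6×10⁻⁴ K⁻¹
Layer 2 at 17 °C → α = 2×10⁻⁴ K⁻¹
Layer 3 at 8 °C → α = 1.4×10⁻⁴ K⁻¹
Layer 4 at 2 °C → α = 0.93×10⁻⁴ K⁻¹
2.6×10⁻⁴ × 1.5 × 160 = 0.06240 m
2×10⁻⁴ × 1.5 × 600 = 0.18000 m
0.99 × 740 × 1.4×10⁻⁴ = 0.102564 m
1500–3000 m: 0.93×10⁻⁴ × 1500 × 0.41 = 0.057195 m
Δh = 0.06240 + 0.18000 + 0.102564 + 0.057195 = 0.402159 m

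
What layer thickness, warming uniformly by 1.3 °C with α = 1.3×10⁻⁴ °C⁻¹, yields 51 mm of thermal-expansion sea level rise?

H = Δh/(αΔT) = 0.051 / (1.3×10⁻⁴ × 1.3) ≈ 301.8 m

about 302 m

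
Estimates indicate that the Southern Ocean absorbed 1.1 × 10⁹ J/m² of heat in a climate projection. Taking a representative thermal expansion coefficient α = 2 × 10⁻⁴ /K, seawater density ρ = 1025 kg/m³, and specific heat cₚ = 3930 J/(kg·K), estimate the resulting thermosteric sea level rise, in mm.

54.6 mm

Δh = αQ/(ρcₚ) = 2×10⁻⁴ × 1.1×10⁹ / (1025 × 3930) ≈ 0.054614 m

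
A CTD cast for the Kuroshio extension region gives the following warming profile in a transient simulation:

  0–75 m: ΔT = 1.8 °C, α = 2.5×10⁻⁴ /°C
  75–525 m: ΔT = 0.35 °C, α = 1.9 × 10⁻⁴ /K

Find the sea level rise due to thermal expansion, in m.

2.5×10⁻⁴ × 75 × 1.8 = 0.03375 m
75–525 m: 450 × 0.35 × 1.9×10⁻⁴ = 0.029925 m
Δh = 0.03375 + 0.029925 = 0.063675 m

Δh ≈ 0.064 m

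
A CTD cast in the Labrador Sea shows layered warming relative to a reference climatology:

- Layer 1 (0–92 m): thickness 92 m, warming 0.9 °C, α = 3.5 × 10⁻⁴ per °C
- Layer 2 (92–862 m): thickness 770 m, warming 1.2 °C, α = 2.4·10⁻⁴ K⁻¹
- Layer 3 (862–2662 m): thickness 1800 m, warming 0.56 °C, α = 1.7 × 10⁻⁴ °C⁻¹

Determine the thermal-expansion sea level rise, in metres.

Layer 1: 92 × 0.9 × 3.5×10⁻⁴ = 0.02898 m
Layer 2: 2.4×10⁻⁴ × 770 × 1.2 = 0.22176 m
862–2662 m: 0.56 × 1800 × 1.7×10⁻⁴ = 0.17136 m
Δh = 0.02898 + 0.22176 + 0.17136 = 0.42210 m

Δh ≈ 0.422 m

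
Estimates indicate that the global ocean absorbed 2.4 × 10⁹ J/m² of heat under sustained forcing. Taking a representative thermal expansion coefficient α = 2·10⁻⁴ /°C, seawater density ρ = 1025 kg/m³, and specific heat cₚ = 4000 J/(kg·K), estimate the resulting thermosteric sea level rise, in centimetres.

11.7 cm of thermosteric rise

Δh = αQ/(ρcₚ) = 2×10⁻⁴ × 2.4×10⁹ / (1025 × 4000) ≈ 0.11707 m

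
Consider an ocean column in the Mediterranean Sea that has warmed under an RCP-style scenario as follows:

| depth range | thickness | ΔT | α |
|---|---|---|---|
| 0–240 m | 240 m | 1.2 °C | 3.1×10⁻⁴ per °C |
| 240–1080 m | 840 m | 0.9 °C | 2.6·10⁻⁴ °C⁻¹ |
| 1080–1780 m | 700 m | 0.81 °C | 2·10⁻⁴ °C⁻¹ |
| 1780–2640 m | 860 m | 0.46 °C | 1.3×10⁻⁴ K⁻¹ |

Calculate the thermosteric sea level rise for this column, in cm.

Δh = 45.1 cm

Layer 1: 1.2 × 240 × 3.1×10⁻⁴ = 0.08928 m
840 × 2.6×10⁻⁴ × 0.9 = 0.19656 m
2×10⁻⁴ × 0.81 × 700 = 0.11340 m
1.3×10⁻⁴ × 860 × 0.46 = 0.051428 m
Δh = 0.08928 + 0.19656 + 0.11340 + 0.051428 = 0.450668 m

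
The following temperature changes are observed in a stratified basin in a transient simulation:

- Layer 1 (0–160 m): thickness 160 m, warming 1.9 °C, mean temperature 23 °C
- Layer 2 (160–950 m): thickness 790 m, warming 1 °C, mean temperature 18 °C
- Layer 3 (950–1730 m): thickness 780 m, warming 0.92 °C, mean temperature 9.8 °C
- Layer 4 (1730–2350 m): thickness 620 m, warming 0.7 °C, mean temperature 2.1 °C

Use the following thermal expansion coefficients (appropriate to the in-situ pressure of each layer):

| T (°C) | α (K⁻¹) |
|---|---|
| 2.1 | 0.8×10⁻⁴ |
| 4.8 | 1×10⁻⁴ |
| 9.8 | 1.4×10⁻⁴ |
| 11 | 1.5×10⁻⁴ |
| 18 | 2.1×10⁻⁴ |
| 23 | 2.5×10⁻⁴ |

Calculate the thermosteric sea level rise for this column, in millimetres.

Layer 1 at 23 °C → α = 2.5×10⁻⁴ K⁻¹
Layer 2 at 18 °C → α = 2.1×10⁻⁴ K⁻¹
Layer 3 at 9.8 °C → α = 1.4×10⁻⁴ K⁻¹
Layer 4 at 2.1 °C → α = 0.8×10⁻⁴ K⁻¹
0–160 m: 1.9 × 2.5×10⁻⁴ × 160 = 0.07600 m
790 × 2.1×10⁻⁴ × 1 = 0.16590 m
Layer 3: 780 × 1.4×10⁻⁴ × 0.92 = 0.100464 m
Layer 4: 620 × 0.7 × 0.8×10⁻⁴ = 0.03472 m
Δh = 0.07600 + 0.16590 + 0.100464 + 0.03472 = 0.377084 m ≈ 377 mm

377 mm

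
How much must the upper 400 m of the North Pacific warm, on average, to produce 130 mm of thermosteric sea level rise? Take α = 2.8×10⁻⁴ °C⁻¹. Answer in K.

about 1.16 K

ΔT = Δh/(αH) = 0.13 / (2.8×10⁻⁴ × 400) ≈ 1.161 K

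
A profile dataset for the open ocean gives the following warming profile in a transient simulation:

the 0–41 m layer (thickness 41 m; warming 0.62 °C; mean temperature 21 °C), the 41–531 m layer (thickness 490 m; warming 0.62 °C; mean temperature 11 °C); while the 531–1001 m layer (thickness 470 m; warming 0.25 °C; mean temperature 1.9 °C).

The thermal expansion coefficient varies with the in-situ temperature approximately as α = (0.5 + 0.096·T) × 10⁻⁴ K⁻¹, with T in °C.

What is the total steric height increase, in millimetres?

about 61.7 mm

Layer 1: α = (0.5 + 0.096×21)×10⁻⁴ = 2.516×10⁻⁴ K⁻¹
Layer 2: α = (0.5 + 0.096×11)×10⁻⁴ = 1.556×10⁻⁴ K⁻¹
Layer 3: α = (0.5 + 0.096×1.9)×10⁻⁴ = 0.6824×10⁻⁴ K⁻¹
0.62 × 41 × 2.516×10⁻⁴ = 0.006395672 m
490 × 0.62 × 1.556×10⁻⁴ = 0.04727128 m
0.6824×10⁻⁴ × 0.25 × 470 = 0.0080182 m
Δh = 0.006395672 + 0.04727128 + 0.0080182 = 0.061685152 m ≈ 61.7 mm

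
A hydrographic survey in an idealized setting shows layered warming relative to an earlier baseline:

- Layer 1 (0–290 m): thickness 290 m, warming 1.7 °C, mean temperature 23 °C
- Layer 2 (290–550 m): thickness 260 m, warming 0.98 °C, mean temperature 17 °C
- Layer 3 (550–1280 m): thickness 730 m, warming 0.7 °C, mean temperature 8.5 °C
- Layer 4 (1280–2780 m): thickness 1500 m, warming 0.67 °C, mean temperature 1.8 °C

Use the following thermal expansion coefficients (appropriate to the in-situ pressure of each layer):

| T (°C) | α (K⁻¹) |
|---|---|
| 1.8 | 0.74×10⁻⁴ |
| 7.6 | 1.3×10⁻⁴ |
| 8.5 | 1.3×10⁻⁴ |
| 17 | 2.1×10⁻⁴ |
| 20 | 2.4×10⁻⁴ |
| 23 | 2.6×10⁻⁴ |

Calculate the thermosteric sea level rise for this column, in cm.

32 cm

Layer 1 at 23 °C → α = 2.6×10⁻⁴ K⁻¹
Layer 2 at 17 °C → α = 2.1×10⁻⁴ K⁻¹
Layer 3 at 8.5 °C → α = 1.3×10⁻⁴ K⁻¹
Layer 4 at 1.8 °C → α = 0.74×10⁻⁴ K⁻¹
1.7 × 2.6×10⁻⁴ × 290 = 0.12818 m
260 × 0.98 × 2.1×10⁻⁴ = 0.053508 m
550–1280 m: 730 × 0.7 × 1.3×10⁻⁴ = 0.06643 m
1280–2780 m: 1500 × 0.74×10⁻⁴ × 0.67 = 0.07437 m
Δh = 0.12818 + 0.053508 + 0.06643 + 0.07437 = 0.322488 m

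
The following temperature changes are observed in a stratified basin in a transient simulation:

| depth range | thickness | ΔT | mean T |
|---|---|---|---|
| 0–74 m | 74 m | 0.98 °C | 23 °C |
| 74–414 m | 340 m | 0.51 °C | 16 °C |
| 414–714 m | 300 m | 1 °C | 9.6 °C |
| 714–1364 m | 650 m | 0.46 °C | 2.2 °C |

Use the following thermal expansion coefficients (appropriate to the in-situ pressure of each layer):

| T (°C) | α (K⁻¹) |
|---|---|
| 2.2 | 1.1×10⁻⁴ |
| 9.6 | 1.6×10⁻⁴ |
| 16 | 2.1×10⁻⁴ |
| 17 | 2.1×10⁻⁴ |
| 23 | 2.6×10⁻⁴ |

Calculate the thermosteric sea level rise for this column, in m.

Layer 1 at 23 °C → α = 2.6×10⁻⁴ K⁻¹
Layer 2 at 16 °C → α = 2.1×10⁻⁴ K⁻¹
Layer 3 at 9.6 °C → α = 1.6×10⁻⁴ K⁻¹
Layer 4 at 2.2 °C → α = 1.1×10⁻⁴ K⁻¹
0–74 m: 2.6×10⁻⁴ × 0.98 × 74 = 0.0188552 m
74–414 m: 0.51 × 340 × 2.1×10⁻⁴ = 0.036414 m
414–714 m: 1 × 1.6×10⁻⁴ × 300 = 0.04800 m
650 × 0.46 × 1.1×10⁻⁴ = 0.03289 m
Δh = 0.0188552 + 0.036414 + 0.04800 + 0.03289 = 0.1361592 m

0.136 m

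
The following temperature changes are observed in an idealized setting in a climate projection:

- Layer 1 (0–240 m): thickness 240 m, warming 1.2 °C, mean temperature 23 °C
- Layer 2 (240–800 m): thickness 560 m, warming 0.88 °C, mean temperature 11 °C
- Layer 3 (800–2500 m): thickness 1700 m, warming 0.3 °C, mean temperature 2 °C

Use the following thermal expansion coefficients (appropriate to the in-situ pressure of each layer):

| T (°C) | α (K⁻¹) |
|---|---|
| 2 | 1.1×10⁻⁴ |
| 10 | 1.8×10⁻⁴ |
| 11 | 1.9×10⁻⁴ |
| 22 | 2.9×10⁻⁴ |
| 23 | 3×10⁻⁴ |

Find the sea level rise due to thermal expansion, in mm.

Layer 1 at 23 °C → α = 3×10⁻⁴ K⁻¹
Layer 2 at 11 °C → α = 1.9×10⁻⁴ K⁻¹
Layer 3 at 2 °C → α = 1.1×10⁻⁴ K⁻¹
Layer 1: 1.2 × 3×10⁻⁴ × 240 = 0.08640 m
0.88 × 560 × 1.9×10⁻⁴ = 0.093632 m
800–2500 m: 1.1×10⁻⁴ × 0.3 × 1700 = 0.05610 m
Δh = 0.08640 + 0.093632 + 0.05610 = 0.236132 m

236 mm of thermosteric rise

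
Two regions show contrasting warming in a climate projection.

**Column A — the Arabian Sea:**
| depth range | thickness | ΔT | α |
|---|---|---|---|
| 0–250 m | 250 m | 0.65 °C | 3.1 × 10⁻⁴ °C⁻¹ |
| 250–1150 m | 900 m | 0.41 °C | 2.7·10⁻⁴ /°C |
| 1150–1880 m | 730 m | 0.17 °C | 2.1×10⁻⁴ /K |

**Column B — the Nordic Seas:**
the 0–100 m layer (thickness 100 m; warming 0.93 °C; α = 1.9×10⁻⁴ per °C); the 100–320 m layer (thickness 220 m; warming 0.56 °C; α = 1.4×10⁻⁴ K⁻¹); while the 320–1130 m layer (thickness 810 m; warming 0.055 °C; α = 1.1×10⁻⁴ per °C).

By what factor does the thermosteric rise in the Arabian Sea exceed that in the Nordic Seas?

A Layer 1: 250 × 0.65 × 3.1×10⁻⁴ = 0.050375 m
A 250–1150 m: 2.7×10⁻⁴ × 0.41 × 900 = 0.09963 m
A 1150–1880 m: 2.1×10⁻⁴ × 730 × 0.17 = 0.026061 m
A total: 0.176066 m
B 100 × 0.93 × 1.9×10⁻⁴ = 0.01767 m
B 0.56 × 1.4×10⁻⁴ × 220 = 0.017248 m
B 1.1×10⁻⁴ × 810 × 0.055 = 0.0049005 m
B total: 0.0398185 m
Ratio: 0.176066 / 0.0398185 ≈ 4.422

4.42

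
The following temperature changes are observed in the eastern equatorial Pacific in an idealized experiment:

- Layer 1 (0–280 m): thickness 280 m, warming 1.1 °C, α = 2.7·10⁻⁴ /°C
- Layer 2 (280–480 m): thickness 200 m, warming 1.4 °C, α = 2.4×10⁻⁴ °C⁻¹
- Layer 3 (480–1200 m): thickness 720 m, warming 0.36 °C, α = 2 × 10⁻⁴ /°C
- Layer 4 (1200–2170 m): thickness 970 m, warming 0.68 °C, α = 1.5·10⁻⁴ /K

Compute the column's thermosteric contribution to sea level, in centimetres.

0–280 m: 280 × 2.7×10⁻⁴ × 1.1 = 0.08316 m
200 × 1.4 × 2.4×10⁻⁴ = 0.06720 m
480–1200 m: 0.36 × 720 × 2×10⁻⁴ = 0.05184 m
970 × 1.5×10⁻⁴ × 0.68 = 0.09894 m
Δh = 0.08316 + 0.06720 + 0.05184 + 0.09894 = 0.30114 m

30 cm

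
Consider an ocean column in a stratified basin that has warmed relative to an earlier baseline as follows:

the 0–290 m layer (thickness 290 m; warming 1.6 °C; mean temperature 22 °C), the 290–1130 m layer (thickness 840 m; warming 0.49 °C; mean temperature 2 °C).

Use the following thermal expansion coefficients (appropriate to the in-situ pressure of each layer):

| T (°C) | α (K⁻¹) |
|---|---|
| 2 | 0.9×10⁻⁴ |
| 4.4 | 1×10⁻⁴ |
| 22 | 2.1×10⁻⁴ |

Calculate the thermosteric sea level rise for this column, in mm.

about 134 mm

Layer 1 at 22 °C → α = 2.1×10⁻⁴ K⁻¹
Layer 2 at 2 °C → α = 0.9×10⁻⁴ K⁻¹
290 × 1.6 × 2.1×10⁻⁴ = 0.09744 m
840 × 0.49 × 0.9×10⁻⁴ = 0.037044 m
Δh = 0.09744 + 0.037044 = 0.134484 m ≈ 134 mm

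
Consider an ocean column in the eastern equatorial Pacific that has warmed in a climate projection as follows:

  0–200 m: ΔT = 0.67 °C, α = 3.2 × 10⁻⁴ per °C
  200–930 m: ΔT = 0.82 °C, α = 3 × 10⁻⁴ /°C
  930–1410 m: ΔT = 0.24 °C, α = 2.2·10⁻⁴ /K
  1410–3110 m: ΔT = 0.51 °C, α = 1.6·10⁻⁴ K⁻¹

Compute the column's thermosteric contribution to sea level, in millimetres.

3.2×10⁻⁴ × 200 × 0.67 = 0.04288 m
200–930 m: 3×10⁻⁴ × 0.82 × 730 = 0.17958 m
Layer 3: 480 × 2.2×10⁻⁴ × 0.24 = 0.025344 m
1700 × 0.51 × 1.6×10⁻⁴ = 0.13872 m
Δh = 0.04288 + 0.17958 + 0.025344 + 0.13872 = 0.386524 m ≈ 387 mm

387 mm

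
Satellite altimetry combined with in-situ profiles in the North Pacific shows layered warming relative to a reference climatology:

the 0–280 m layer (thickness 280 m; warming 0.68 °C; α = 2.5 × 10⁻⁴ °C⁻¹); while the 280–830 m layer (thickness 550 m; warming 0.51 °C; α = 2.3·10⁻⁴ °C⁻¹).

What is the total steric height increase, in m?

Layer 1: 0.68 × 2.5×10⁻⁴ × 280 = 0.04760 m
2.3×10⁻⁴ × 550 × 0.51 = 0.064515 m
Δh = 0.04760 + 0.064515 = 0.112115 m

about 0.112 m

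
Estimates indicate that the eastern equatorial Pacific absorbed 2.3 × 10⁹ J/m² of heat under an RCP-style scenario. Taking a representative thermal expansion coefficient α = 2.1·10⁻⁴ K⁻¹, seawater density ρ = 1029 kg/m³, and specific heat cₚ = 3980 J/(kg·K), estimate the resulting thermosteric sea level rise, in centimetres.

11.8 cm

Δh = αQ/(ρcₚ) = 2.1×10⁻⁴ × 2.3×10⁹ / (1029 × 3980) ≈ 0.11794 m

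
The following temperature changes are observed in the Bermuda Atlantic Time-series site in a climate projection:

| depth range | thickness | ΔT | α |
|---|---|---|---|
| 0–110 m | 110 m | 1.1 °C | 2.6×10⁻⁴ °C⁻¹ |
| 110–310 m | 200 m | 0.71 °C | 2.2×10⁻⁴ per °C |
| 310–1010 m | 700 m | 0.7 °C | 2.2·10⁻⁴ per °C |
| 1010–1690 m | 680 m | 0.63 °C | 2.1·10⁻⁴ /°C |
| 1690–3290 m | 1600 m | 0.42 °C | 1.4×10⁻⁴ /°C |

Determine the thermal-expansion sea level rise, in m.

1.1 × 110 × 2.6×10⁻⁴ = 0.03146 m
110–310 m: 200 × 0.71 × 2.2×10⁻⁴ = 0.03124 m
2.2×10⁻⁴ × 0.7 × 700 = 0.10780 m
Layer 4: 2.1×10⁻⁴ × 680 × 0.63 = 0.089964 m
1690–3290 m: 1600 × 1.4×10⁻⁴ × 0.42 = 0.09408 m
Δh = 0.03146 + 0.03124 + 0.10780 + 0.089964 + 0.09408 = 0.354544 m ≈ 0.355 m

about 0.355 m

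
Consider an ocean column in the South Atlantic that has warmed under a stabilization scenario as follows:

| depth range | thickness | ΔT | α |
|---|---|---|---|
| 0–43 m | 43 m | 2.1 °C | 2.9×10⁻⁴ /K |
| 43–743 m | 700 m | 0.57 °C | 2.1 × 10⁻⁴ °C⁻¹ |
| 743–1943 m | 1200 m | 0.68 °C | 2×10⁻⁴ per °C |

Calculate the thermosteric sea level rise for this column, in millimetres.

0–43 m: 2.9×10⁻⁴ × 43 × 2.1 = 0.026187 m
43–743 m: 0.57 × 2.1×10⁻⁴ × 700 = 0.08379 m
Layer 3: 1200 × 0.68 × 2×10⁻⁴ = 0.16320 m
Δh = 0.026187 + 0.08379 + 0.16320 = 0.273177 m

Δh ≈ 270 mm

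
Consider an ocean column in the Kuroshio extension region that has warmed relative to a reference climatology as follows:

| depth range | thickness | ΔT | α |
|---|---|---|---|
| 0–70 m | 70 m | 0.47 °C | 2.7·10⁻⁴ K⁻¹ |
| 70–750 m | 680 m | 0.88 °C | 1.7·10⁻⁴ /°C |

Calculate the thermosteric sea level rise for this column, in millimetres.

Layer 1: 0.47 × 70 × 2.7×10⁻⁴ = 0.008883 m
70–750 m: 1.7×10⁻⁴ × 680 × 0.88 = 0.101728 m
Δh = 0.008883 + 0.101728 = 0.110611 m ≈ 111 mm

about 111 mm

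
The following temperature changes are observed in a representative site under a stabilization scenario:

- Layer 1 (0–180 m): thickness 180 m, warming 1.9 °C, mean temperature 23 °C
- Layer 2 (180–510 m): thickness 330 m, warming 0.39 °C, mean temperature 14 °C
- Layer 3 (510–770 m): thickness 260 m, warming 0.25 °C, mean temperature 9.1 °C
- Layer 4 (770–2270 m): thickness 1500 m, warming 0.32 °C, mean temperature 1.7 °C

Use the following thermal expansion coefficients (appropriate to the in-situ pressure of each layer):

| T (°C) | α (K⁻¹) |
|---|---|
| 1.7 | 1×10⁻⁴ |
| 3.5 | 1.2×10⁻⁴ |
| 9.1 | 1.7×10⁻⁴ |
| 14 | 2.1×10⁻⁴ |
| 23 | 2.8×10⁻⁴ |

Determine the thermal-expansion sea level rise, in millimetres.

Layer 1 at 23 °C → α = 2.8×10⁻⁴ K⁻¹
Layer 2 at 14 °C → α = 2.1×10⁻⁴ K⁻¹
Layer 3 at 9.1 °C → α = 1.7×10⁻⁴ K⁻¹
Layer 4 at 1.7 °C → α = 1×10⁻⁴ K⁻¹
0–180 m: 2.8×10⁻⁴ × 180 × 1.9 = 0.09576 m
Layer 2: 2.1×10⁻⁴ × 330 × 0.39 = 0.027027 m
0.25 × 1.7×10⁻⁴ × 260 = 0.01105 m
Layer 4: 0.32 × 1×10⁻⁴ × 1500 = 0.04800 m
Δh = 0.09576 + 0.027027 + 0.01105 + 0.04800 = 0.181837 m

about 182 mm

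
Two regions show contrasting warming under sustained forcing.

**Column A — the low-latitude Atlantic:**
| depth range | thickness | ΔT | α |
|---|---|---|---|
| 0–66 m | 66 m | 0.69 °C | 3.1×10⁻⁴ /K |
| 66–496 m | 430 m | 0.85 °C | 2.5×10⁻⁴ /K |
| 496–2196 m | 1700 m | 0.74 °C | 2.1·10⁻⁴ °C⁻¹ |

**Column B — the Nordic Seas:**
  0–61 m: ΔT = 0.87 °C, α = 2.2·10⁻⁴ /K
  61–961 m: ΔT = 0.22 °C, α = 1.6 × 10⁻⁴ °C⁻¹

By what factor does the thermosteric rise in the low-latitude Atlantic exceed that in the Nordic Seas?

a factor of 8.5

A 66 × 3.1×10⁻⁴ × 0.69 = 0.0141174 m
A Layer 2: 430 × 2.5×10⁻⁴ × 0.85 = 0.091375 m
A 2.1×10⁻⁴ × 1700 × 0.74 = 0.26418 m
A total: 0.3696724 m
B 0–61 m: 2.2×10⁻⁴ × 0.87 × 61 = 0.0116754 m
B 61–961 m: 900 × 1.6×10⁻⁴ × 0.22 = 0.03168 m
B total: 0.0433554 m
Ratio: 0.3696724 / 0.0433554 ≈ 8.527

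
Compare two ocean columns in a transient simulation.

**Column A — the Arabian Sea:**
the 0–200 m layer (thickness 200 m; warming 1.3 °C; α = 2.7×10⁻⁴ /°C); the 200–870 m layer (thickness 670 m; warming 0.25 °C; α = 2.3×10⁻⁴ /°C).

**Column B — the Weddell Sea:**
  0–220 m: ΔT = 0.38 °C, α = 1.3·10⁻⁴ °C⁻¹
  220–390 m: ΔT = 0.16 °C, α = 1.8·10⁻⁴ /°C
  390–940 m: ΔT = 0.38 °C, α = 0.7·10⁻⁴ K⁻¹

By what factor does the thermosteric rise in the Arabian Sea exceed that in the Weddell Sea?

A 1.3 × 2.7×10⁻⁴ × 200 = 0.07020 m
A Layer 2: 670 × 0.25 × 2.3×10⁻⁴ = 0.038525 m
A total: 0.108725 m
B 220 × 0.38 × 1.3×10⁻⁴ = 0.010868 m
B 0.16 × 170 × 1.8×10⁻⁴ = 0.004896 m
B Layer 3: 550 × 0.7×10⁻⁴ × 0.38 = 0.01463 m
B total: 0.030394 m
Ratio: 0.108725 / 0.030394 ≈ 3.577

3.58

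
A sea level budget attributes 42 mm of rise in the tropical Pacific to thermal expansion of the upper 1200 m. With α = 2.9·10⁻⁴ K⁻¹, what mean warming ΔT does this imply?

about 0.121 °C

ΔT = Δh/(αH) = 0.042 / (2.9×10⁻⁴ × 1200) ≈ 0.1207 °C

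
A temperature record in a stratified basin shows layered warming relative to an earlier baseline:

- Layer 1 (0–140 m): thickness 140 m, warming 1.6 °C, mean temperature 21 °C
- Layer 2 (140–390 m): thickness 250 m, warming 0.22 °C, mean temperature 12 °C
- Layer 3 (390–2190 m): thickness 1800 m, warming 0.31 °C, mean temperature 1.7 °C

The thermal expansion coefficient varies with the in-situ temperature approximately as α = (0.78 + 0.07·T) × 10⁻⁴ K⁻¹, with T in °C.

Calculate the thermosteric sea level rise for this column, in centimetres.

Layer 1: α = (0.78 + 0.07×21)×10⁻⁴ = 2.25×10⁻⁴ K⁻¹
Layer 2: α = (0.78 + 0.07×12)×10⁻⁴ = 1.62×10⁻⁴ K⁻¹
Layer 3: α = (0.78 + 0.07×1.7)×10⁻⁴ = 0.899×10⁻⁴ K⁻¹
0–140 m: 1.6 × 2.25×10⁻⁴ × 140 = 0.05040 m
Layer 2: 250 × 0.22 × 1.62×10⁻⁴ = 0.00891 m
Layer 3: 0.31 × 1800 × 0.899×10⁻⁴ = 0.0501642 m
Δh = 0.05040 + 0.00891 + 0.0501642 = 0.1094742 m ≈ 10.9 cm

Δh ≈ 10.9 cm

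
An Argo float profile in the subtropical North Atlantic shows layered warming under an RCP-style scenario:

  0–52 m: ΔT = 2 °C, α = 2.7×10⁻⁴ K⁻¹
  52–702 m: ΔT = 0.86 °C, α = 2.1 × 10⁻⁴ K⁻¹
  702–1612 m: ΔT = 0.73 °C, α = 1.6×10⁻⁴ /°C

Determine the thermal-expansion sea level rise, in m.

Layer 1: 2.7×10⁻⁴ × 2 × 52 = 0.02808 m
2.1×10⁻⁴ × 650 × 0.86 = 0.11739 m
Layer 3: 1.6×10⁻⁴ × 0.73 × 910 = 0.106288 m
Δh = 0.02808 + 0.11739 + 0.106288 = 0.251758 m

0.252 m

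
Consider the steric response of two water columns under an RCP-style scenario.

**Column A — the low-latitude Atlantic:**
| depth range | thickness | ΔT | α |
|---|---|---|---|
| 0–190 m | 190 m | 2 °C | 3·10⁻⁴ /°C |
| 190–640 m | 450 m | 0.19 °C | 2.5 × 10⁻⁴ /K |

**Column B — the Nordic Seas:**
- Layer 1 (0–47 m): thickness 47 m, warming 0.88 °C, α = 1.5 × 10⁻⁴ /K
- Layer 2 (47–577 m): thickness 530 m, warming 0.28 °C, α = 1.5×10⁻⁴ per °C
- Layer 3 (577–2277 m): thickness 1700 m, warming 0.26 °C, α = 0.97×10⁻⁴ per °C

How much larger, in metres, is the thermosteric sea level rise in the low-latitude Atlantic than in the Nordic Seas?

Δh_A − Δh_B ≈ 0.0640 m

A 190 × 3×10⁻⁴ × 2 = 0.11400 m
A 2.5×10⁻⁴ × 450 × 0.19 = 0.021375 m
A total: 0.135375 m
B 0–47 m: 47 × 1.5×10⁻⁴ × 0.88 = 0.006204 m
B Layer 2: 530 × 0.28 × 1.5×10⁻⁴ = 0.02226 m
B 0.26 × 1700 × 0.97×10⁻⁴ = 0.042874 m
B total: 0.071338 m
Difference: 0.135375 − 0.071338 = 0.064037 m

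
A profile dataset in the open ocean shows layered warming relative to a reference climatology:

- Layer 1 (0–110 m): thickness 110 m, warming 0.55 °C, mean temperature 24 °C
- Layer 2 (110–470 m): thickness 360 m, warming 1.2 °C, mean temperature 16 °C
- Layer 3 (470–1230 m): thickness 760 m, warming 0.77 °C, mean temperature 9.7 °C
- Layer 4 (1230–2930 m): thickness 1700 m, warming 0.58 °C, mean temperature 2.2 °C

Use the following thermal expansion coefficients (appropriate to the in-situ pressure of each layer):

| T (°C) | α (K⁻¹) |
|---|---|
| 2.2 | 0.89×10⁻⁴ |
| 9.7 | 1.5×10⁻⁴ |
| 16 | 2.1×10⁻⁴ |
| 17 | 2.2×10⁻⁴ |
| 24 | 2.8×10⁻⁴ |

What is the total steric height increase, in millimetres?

Layer 1 at 24 °C → α = 2.8×10⁻⁴ K⁻¹
Layer 2 at 16 °C → α = 2.1×10⁻⁴ K⁻¹
Layer 3 at 9.7 °C → α = 1.5×10⁻⁴ K⁻¹
Layer 4 at 2.2 °C → α = 0.89×10⁻⁴ K⁻¹
2.8×10⁻⁴ × 110 × 0.55 = 0.01694 m
110–470 m: 2.1×10⁻⁴ × 360 × 1.2 = 0.09072 m
470–1230 m: 0.77 × 1.5×10⁻⁴ × 760 = 0.08778 m
Layer 4: 1700 × 0.89×10⁻⁴ × 0.58 = 0.087754 m
Δh = 0.01694 + 0.09072 + 0.08778 + 0.087754 = 0.283194 m ≈ 283 mm

283 mm of thermosteric rise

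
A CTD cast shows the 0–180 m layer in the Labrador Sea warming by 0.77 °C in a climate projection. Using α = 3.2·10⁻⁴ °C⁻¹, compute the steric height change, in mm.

Δh = αΔT·H = 3.2×10⁻⁴ × 0.77 × 180 = 0.044352 m

Δh ≈ 44.4 mm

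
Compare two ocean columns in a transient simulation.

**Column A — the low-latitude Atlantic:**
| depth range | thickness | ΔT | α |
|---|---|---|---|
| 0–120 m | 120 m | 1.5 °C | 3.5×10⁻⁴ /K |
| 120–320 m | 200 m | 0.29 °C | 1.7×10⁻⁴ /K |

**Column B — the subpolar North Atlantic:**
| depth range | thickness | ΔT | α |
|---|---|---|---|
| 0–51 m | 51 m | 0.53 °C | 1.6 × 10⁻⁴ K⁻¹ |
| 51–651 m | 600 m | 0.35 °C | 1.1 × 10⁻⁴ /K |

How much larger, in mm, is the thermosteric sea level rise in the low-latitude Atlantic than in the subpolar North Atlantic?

A Layer 1: 1.5 × 120 × 3.5×10⁻⁴ = 0.06300 m
A 0.29 × 1.7×10⁻⁴ × 200 = 0.00986 m
A total: 0.07286 m
B 0–51 m: 1.6×10⁻⁴ × 51 × 0.53 = 0.0043248 m
B Layer 2: 0.35 × 600 × 1.1×10⁻⁴ = 0.02310 m
B total: 0.0274248 m
Difference: 0.07286 − 0.0274248 = 0.0454352 m

45.4 mm larger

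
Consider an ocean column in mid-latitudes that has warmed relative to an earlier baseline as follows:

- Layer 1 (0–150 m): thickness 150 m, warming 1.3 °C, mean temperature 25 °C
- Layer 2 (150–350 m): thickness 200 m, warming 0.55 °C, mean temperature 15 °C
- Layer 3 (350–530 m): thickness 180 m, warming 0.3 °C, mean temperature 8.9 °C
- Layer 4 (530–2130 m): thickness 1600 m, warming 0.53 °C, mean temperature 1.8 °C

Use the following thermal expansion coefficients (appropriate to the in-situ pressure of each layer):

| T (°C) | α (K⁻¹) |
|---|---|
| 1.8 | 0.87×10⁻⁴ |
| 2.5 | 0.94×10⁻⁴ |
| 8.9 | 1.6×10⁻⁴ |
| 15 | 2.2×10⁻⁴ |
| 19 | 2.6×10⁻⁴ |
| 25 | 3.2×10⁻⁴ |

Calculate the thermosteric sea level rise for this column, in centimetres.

Layer 1 at 25 °C → α = 3.2×10⁻⁴ K⁻¹
Layer 2 at 15 °C → α = 2.2×10⁻⁴ K⁻¹
Layer 3 at 8.9 °C → α = 1.6×10⁻⁴ K⁻¹
Layer 4 at 1.8 °C → α = 0.87×10⁻⁴ K⁻¹
1.3 × 3.2×10⁻⁴ × 150 = 0.06240 m
Layer 2: 200 × 2.2×10⁻⁴ × 0.55 = 0.02420 m
Layer 3: 1.6×10⁻⁴ × 0.3 × 180 = 0.00864 m
Layer 4: 1600 × 0.53 × 0.87×10⁻⁴ = 0.073776 m
Δh = 0.06240 + 0.02420 + 0.00864 + 0.073776 = 0.169016 m ≈ 17 cm

Δh = 17 cm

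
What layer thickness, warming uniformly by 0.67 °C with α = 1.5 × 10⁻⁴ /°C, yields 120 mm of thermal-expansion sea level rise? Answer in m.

about 1190 m

H = Δh/(αΔT) = 0.12 / (1.5×10⁻⁴ × 0.67) ≈ 1194 m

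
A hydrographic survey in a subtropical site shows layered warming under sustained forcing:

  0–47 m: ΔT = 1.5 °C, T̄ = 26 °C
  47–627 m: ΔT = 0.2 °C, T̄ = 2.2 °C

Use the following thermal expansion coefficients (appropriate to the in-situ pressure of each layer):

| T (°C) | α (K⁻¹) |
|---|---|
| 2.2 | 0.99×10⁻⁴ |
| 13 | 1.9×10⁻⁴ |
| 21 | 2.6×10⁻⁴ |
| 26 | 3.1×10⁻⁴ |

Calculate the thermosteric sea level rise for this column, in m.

Layer 1 at 26 °C → α = 3.1×10⁻⁴ K⁻¹
Layer 2 at 2.2 °C → α = 0.99×10⁻⁴ K⁻¹
Layer 1: 3.1×10⁻⁴ × 1.5 × 47 = 0.021855 m
Layer 2: 0.99×10⁻⁴ × 580 × 0.2 = 0.011484 m
Δh = 0.021855 + 0.011484 = 0.033339 m

0.0333 m of thermosteric rise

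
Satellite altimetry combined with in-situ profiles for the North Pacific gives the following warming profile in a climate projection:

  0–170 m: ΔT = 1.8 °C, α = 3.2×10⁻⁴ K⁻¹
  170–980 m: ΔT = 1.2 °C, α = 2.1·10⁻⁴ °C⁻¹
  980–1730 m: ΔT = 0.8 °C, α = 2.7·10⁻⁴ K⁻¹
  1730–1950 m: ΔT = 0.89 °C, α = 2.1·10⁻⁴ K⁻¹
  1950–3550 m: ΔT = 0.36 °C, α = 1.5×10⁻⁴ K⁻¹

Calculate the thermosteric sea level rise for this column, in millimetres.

Δh ≈ 590 mm

3.2×10⁻⁴ × 1.8 × 170 = 0.09792 m
170–980 m: 2.1×10⁻⁴ × 810 × 1.2 = 0.20412 m
980–1730 m: 2.7×10⁻⁴ × 0.8 × 750 = 0.16200 m
0.89 × 220 × 2.1×10⁻⁴ = 0.041118 m
Layer 5: 1.5×10⁻⁴ × 0.36 × 1600 = 0.08640 m
Δh = 0.09792 + 0.20412 + 0.16200 + 0.041118 + 0.08640 = 0.591558 m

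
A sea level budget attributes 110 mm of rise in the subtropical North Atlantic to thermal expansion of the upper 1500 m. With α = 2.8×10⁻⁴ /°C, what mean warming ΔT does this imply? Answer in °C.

ΔT = Δh/(αH) = 0.11 / (2.8×10⁻⁴ × 1500) ≈ 0.2619 °C

0.262 °C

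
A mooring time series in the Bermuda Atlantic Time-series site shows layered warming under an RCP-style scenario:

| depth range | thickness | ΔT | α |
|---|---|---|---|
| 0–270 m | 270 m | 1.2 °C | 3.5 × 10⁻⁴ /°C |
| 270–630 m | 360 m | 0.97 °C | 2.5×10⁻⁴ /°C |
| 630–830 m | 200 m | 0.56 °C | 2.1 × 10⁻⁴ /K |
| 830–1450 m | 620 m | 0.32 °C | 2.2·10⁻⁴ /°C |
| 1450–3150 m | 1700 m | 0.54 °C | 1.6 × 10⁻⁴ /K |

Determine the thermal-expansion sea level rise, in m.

3.5×10⁻⁴ × 270 × 1.2 = 0.11340 m
270–630 m: 2.5×10⁻⁴ × 360 × 0.97 = 0.08730 m
Layer 3: 2.1×10⁻⁴ × 200 × 0.56 = 0.02352 m
830–1450 m: 2.2×10⁻⁴ × 0.32 × 620 = 0.043648 m
1450–3150 m: 1.6×10⁻⁴ × 1700 × 0.54 = 0.14688 m
Δh = 0.11340 + 0.08730 + 0.02352 + 0.043648 + 0.14688 = 0.414748 m

0.41 m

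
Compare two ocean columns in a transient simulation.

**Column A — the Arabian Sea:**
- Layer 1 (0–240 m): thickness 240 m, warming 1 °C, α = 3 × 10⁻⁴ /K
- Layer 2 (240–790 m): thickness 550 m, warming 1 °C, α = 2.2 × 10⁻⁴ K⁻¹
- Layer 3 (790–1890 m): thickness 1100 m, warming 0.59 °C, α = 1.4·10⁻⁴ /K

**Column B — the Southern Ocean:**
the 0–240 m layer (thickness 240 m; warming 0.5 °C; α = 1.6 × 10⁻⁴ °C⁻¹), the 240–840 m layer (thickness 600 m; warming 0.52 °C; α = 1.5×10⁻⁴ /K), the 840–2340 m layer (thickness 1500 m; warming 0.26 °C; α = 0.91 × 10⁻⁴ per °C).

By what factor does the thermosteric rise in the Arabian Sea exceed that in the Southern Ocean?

a factor of 2.8

A 3×10⁻⁴ × 1 × 240 = 0.07200 m
A 240–790 m: 2.2×10⁻⁴ × 550 × 1 = 0.12100 m
A 790–1890 m: 0.59 × 1100 × 1.4×10⁻⁴ = 0.09086 m
A total: 0.28386 m
B Layer 1: 1.6×10⁻⁴ × 0.5 × 240 = 0.01920 m
B 1.5×10⁻⁴ × 600 × 0.52 = 0.04680 m
B 840–2340 m: 1500 × 0.26 × 0.91×10⁻⁴ = 0.03549 m
B total: 0.10149 m
Ratio: 0.28386 / 0.10149 ≈ 2.797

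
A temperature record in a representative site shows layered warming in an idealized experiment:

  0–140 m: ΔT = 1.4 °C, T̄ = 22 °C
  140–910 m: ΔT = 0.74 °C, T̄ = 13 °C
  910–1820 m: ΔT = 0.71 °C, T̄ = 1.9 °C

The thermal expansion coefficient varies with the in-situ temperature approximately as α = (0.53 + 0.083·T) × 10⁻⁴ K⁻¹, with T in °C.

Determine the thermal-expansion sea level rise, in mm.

Layer 1: α = (0.53 + 0.083×22)×10⁻⁴ = 2.356×10⁻⁴ K⁻¹
Layer 2: α = (0.53 + 0.083×13)×10⁻⁴ = 1.609×10⁻⁴ K⁻¹
Layer 3: α = (0.53 + 0.083×1.9)×10⁻⁴ = 0.6877×10⁻⁴ K⁻¹
140 × 1.4 × 2.356×10⁻⁴ = 0.0461776 m
770 × 1.609×10⁻⁴ × 0.74 = 0.09168082 m
0.6877×10⁻⁴ × 0.71 × 910 = 0.044432297 m
Δh = 0.0461776 + 0.09168082 + 0.044432297 = 0.182290717 m

180 mm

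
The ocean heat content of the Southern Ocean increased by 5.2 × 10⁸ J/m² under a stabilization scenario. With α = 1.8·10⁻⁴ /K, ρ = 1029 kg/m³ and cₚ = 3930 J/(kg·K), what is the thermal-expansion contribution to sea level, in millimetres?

Δh = αQ/(ρcₚ) = 1.8×10⁻⁴ × 5.2×10⁸ / (1029 × 3930) ≈ 0.023146 m

Δh = 23.1 mm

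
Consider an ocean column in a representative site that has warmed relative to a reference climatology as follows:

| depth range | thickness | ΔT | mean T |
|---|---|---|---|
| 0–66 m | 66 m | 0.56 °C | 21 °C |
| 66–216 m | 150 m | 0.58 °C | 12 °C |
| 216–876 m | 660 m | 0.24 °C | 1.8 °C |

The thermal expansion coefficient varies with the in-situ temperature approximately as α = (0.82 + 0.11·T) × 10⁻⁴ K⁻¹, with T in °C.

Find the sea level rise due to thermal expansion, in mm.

Δh = 46.3 mm

Layer 1: α = (0.82 + 0.11×21)×10⁻⁴ = 3.13×10⁻⁴ K⁻¹
Layer 2: α = (0.82 + 0.11×12)×10⁻⁴ = 2.14×10⁻⁴ K⁻¹
Layer 3: α = (0.82 + 0.11×1.8)×10⁻⁴ = 1.018×10⁻⁴ K⁻¹
66 × 3.13×10⁻⁴ × 0.56 = 0.01156848 m
66–216 m: 2.14×10⁻⁴ × 0.58 × 150 = 0.018618 m
216–876 m: 660 × 1.018×10⁻⁴ × 0.24 = 0.01612512 m
Δh = 0.01156848 + 0.018618 + 0.01612512 = 0.0463116 m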